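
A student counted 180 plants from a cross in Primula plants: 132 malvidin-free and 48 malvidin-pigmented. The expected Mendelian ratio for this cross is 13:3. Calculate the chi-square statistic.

Expected counts for N = 180 under a 13:3 ratio (total parts = 16):
  malvidin-free: 180 × 13/16 = 146.25
  malvidin-pigmented: 180 × 3/16 = 33.75
χ² = Σ (O − E)² / E
  malvidin-free: (132 − 146.25)² / 146.25 = 1.3885
  malvidin-pigmented: (48 − 33.75)² / 33.75 = 6.0167
χ² = 1.3885 + 6.0167 = 7.4052 ≈ 7.405

7.405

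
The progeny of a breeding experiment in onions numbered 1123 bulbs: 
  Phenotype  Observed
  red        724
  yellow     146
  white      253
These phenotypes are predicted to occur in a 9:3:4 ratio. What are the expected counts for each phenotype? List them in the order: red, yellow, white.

631.6875, 210.5625, 280.75

Under the 9:3:4 hypothesis (Σ ratio = 16, N = 1123):
  red: 1123 × 9/16 = 631.6875
  yellow: 1123 × 3/16 = 210.5625
  white: 1123 × 4/16 = 280.75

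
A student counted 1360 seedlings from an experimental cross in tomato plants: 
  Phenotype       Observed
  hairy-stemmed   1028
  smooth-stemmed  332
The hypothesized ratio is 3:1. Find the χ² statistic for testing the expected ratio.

Total ratio parts = 4. Expected numbers out of 1360:
  hairy-stemmed: 1360 × 3/4 = 1020
  smooth-stemmed: 1360 × 1/4 = 340
χ² = Σ (O − E)² / E
  hairy-stemmed: (1028 − 1020)² / 1020 = 0.0627
  smooth-stemmed: (332 − 340)² / 340 = 0.1882
χ² = 0.0627 + 0.1882 = 0.2509 ≈ 0.251

0.251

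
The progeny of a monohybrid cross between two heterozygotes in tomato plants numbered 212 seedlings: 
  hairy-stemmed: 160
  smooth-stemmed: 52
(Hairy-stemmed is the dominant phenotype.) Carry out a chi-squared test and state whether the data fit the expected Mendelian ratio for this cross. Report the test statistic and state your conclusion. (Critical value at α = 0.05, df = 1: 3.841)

0.025; consistent

For a monohybrid cross between heterozygotes with complete dominance, the expected phenotypic ratio is 3:1.
Total ratio parts = 4. Expected numbers out of 212:
  hairy-stemmed: 212 × 3/4 = 159
  smooth-stemmed: 212 × 1/4 = 53
χ² = Σ (O − E)² / E
  hairy-stemmed: (160 − 159)² / 159 = 0.0063
  smooth-stemmed: (52 − 53)² / 53 = 0.0189
χ² = 0.0063 + 0.0189 = 0.0252 ≈ 0.025
Degrees of freedom = 2 − 1 = 1; critical value at α = 0.05 is 3.841.
Since 0.025 < 3.841, we fail to reject the null hypothesis — the data are consistent with the 3:1 ratio.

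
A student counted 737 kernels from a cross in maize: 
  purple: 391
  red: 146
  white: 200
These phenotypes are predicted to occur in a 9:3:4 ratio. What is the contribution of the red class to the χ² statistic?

0.442

Under the 9:3:4 hypothesis (Σ ratio = 16, N = 737):
  purple: 737 × 9/16 = 414.5625
  red: 737 × 3/16 = 138.1875
  white: 737 × 4/16 = 184.25
Contribution of red: (146 − 138.1875)² / 138.1875 = 0.4417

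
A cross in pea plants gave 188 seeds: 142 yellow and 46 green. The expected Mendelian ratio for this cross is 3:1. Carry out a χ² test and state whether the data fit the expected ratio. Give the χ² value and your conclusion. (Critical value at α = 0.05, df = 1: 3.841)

0.028; consistent

Total ratio parts = 4. Expected numbers out of 188:
  yellow: 188 × 3/4 = 141
  green: 188 × 1/4 = 47
χ² = Σ (O − E)² / E
  yellow: (142 − 141)² / 141 = 0.0071
  green: (46 − 47)² / 47 = 0.0213
χ² = 0.0071 + 0.0213 = 0.0284 ≈ 0.028
Degrees of freedom = 2 − 1 = 1; critical value at α = 0.05 is 3.841.
Since 0.028 < 3.841, we fail to reject the null hypothesis — the data are consistent with the 3:1 ratio.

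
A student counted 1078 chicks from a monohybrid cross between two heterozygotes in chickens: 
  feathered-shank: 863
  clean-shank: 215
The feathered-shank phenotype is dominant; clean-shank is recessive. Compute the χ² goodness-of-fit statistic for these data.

For a monohybrid cross between heterozygotes with complete dominance, the expected phenotypic ratio is 3:1.
Total ratio parts = 4. Expected numbers out of 1078:
  feathered-shank: 1078 × 3/4 = 808.5
  clean-shank: 1078 × 1/4 = 269.5
χ² = Σ (O − E)² / E
  feathered-shank: (863 − 808.5)² / 808.5 = 3.6738
  clean-shank: (215 − 269.5)² / 269.5 = 11.0213
χ² = 3.6738 + 11.0213 = 14.6951 ≈ 14.695

14.695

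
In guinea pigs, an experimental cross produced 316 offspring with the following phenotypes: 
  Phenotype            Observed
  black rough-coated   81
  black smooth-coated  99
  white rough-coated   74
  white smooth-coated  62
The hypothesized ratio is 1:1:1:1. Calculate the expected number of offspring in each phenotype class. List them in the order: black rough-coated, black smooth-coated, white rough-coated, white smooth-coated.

Total ratio parts = 4. Expected numbers out of 316:
  black rough-coated: 316 × 1/4 = 79
  black smooth-coated: 316 × 1/4 = 79
  white rough-coated: 316 × 1/4 = 79
  white smooth-coated: 316 × 1/4 = 79

79, 79, 79, 79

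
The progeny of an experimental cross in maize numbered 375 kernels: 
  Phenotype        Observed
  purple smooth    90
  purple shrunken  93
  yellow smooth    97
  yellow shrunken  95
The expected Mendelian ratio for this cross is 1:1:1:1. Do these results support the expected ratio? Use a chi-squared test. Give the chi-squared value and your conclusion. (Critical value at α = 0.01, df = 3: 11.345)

0.285; consistent

Under the 1:1:1:1 hypothesis (Σ ratio = 4, N = 375):
  purple smooth: 375 × 1/4 = 93.75
  purple shrunken: 375 × 1/4 = 93.75
  yellow smooth: 375 × 1/4 = 93.75
  yellow shrunken: 375 × 1/4 = 93.75
χ² = Σ (O − E)² / E
  purple smooth: (90 − 93.75)² / 93.75 = 0.1500
  purple shrunken: (93 − 93.75)² / 93.75 = 0.0060
  yellow smooth: (97 − 93.75)² / 93.75 = 0.1127
  yellow shrunken: (95 − 93.75)² / 93.75 = 0.0167
χ² = 0.1500 + 0.0060 + 0.1127 + 0.0167 = 0.2854 ≈ 0.285
Degrees of freedom = 4 − 1 = 3; critical value at α = 0.01 is 11.345.
Since 0.285 < 11.345, we fail to reject the null hypothesis — the data are consistent with the 1:1:1:1 ratio.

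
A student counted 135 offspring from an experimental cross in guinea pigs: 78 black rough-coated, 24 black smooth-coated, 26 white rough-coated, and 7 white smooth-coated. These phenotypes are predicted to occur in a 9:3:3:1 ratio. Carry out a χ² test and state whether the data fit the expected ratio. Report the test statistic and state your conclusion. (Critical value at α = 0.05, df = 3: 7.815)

Under the 9:3:3:1 hypothesis (Σ ratio = 16, N = 135):
  black rough-coated: 135 × 9/16 = 75.9375
  black smooth-coated: 135 × 3/16 = 25.3125
  white rough-coated: 135 × 3/16 = 25.3125
  white smooth-coated: 135 × 1/16 = 8.4375
χ² = Σ (O − E)² / E
  black rough-coated: (78 − 75.9375)² / 75.9375 = 0.0560
  black smooth-coated: (24 − 25.3125)² / 25.3125 = 0.0681
  white rough-coated: (26 − 25.3125)² / 25.3125 = 0.0187
  white smooth-coated: (7 − 8.4375)² / 8.4375 = 0.2449
χ² = 0.0560 + 0.0681 + 0.0187 + 0.2449 = 0.3877 ≈ 0.388
Degrees of freedom = 4 − 1 = 3; critical value at α = 0.05 is 7.815.
Since 0.388 < 7.815, we fail to reject the null hypothesis — the data are consistent with the 9:3:3:1 ratio.

0.388; consistent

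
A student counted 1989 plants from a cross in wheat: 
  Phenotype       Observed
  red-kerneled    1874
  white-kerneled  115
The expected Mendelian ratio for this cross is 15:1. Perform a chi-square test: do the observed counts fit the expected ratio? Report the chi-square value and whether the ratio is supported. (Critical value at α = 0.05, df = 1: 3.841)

Total ratio parts = 16. Expected numbers out of 1989:
  red-kerneled: 1989 × 15/16 = 1864.6875
  white-kerneled: 1989 × 1/16 = 124.3125
χ² = Σ (O − E)² / E
  red-kerneled: (1874 − 1864.6875)² / 1864.6875 = 0.0465
  white-kerneled: (115 − 124.3125)² / 124.3125 = 0.6976
χ² = 0.0465 + 0.6976 = 0.7441 ≈ 0.744
Degrees of freedom = 2 − 1 = 1; critical value at α = 0.05 is 3.841.
Since 0.744 < 3.841, we fail to reject the null hypothesis — the data are consistent with the 15:1 ratio.

0.744; consistent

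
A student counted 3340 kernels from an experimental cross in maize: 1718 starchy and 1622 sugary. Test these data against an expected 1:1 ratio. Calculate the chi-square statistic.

Expected counts for N = 3340 under a 1:1 ratio (total parts = 2):
  starchy: 3340 × 1/2 = 1670
  sugary: 3340 × 1/2 = 1670
χ² = Σ (O − E)² / E
  starchy: (1718 − 1670)² / 1670 = 1.3796
  sugary: (1622 − 1670)² / 1670 = 1.3796
χ² = 1.3796 + 1.3796 = 2.7592 ≈ 2.759

2.759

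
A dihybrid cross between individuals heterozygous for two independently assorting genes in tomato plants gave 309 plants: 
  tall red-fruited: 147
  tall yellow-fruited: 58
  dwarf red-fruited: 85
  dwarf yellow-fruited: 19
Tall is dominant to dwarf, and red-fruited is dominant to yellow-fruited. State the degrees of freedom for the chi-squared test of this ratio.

A dihybrid F₂ with independent assortment and complete dominance at both loci gives a 9:3:3:1 phenotypic ratio.
A goodness-of-fit test with 4 phenotype classes has df = 4 − 1 = 3.

3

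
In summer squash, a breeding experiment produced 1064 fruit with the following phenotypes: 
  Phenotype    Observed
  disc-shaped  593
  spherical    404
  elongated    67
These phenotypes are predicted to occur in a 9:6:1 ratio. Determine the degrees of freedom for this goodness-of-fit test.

A goodness-of-fit test with 3 phenotype classes has df = 3 − 1 = 2.

2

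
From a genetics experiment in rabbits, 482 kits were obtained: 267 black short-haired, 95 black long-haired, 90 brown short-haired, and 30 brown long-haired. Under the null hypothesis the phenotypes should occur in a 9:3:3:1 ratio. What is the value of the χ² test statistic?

Total ratio parts = 16. Expected numbers out of 482:
  black short-haired: 482 × 9/16 = 271.125
  black long-haired: 482 × 3/16 = 90.375
  brown short-haired: 482 × 3/16 = 90.375
  brown long-haired: 482 × 1/16 = 30.125
χ² = Σ (O − E)² / E
  black short-haired: (267 − 271.125)² / 271.125 = 0.0628
  black long-haired: (95 − 90.375)² / 90.375 = 0.2367
  brown short-haired: (90 − 90.375)² / 90.375 = 0.0016
  brown long-haired: (30 − 30.125)² / 30.125 = 0.0005
χ² = 0.0628 + 0.2367 + 0.0016 + 0.0005 = 0.3016 ≈ 0.302

0.302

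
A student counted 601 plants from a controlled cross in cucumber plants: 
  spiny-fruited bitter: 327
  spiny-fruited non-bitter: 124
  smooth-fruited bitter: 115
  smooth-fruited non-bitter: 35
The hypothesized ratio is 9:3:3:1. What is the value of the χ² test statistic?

1.720

Expected counts for N = 601 under a 9:3:3:1 ratio (total parts = 16):
  spiny-fruited bitter: 601 × 9/16 = 338.0625
  spiny-fruited non-bitter: 601 × 3/16 = 112.6875
  smooth-fruited bitter: 601 × 3/16 = 112.6875
  smooth-fruited non-bitter: 601 × 1/16 = 37.5625
χ² = Σ (O − E)² / E
  spiny-fruited bitter: (327 − 338.0625)² / 338.0625 = 0.3620
  spiny-fruited non-bitter: (124 − 112.6875)² / 112.6875 = 1.1356
  smooth-fruited bitter: (115 − 112.6875)² / 112.6875 = 0.0475
  smooth-fruited non-bitter: (35 − 37.5625)² / 37.5625 = 0.1748
χ² = 0.3620 + 1.1356 + 0.0475 + 0.1748 = 1.7199 ≈ 1.720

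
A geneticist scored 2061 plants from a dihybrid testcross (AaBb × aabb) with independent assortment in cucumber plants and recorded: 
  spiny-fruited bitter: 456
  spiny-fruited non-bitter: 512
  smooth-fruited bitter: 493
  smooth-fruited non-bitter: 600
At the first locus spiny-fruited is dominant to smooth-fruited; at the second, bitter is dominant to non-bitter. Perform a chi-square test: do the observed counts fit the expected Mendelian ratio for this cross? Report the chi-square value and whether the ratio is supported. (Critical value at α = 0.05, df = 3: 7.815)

21.735; not consistent

A dihybrid testcross with independent assortment gives a 1:1:1:1 ratio.
The 1:1:1:1 ratio has 4 parts, so with N = 2061 the expected counts are:
  spiny-fruited bitter: 2061 × 1/4 = 515.25
  spiny-fruited non-bitter: 2061 × 1/4 = 515.25
  smooth-fruited bitter: 2061 × 1/4 = 515.25
  smooth-fruited non-bitter: 2061 × 1/4 = 515.25
χ² = Σ (O − E)² / E
  spiny-fruited bitter: (456 − 515.25)² / 515.25 = 6.8133
  spiny-fruited non-bitter: (512 − 515.25)² / 515.25 = 0.0205
  smooth-fruited bitter: (493 − 515.25)² / 515.25 = 0.9608
  smooth-fruited non-bitter: (600 − 515.25)² / 515.25 = 13.9400
χ² = 6.8133 + 0.0205 + 0.9608 + 13.9400 = 21.7346 ≈ 21.735
Degrees of freedom = 4 − 1 = 3; critical value at α = 0.05 is 7.815.
Since 21.735 > 7.815, we reject the null hypothesis — the data do not fit the 1:1:1:1 ratio.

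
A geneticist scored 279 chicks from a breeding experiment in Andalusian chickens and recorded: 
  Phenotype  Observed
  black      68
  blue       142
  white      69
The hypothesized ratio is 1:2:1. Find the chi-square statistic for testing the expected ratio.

Total ratio parts = 4. Expected numbers out of 279:
  black: 279 × 1/4 = 69.75
  blue: 279 × 2/4 = 139.5
  white: 279 × 1/4 = 69.75
χ² = Σ (O − E)² / E
  black: (68 − 69.75)² / 69.75 = 0.0439
  blue: (142 − 139.5)² / 139.5 = 0.0448
  white: (69 − 69.75)² / 69.75 = 0.0081
χ² = 0.0439 + 0.0448 + 0.0081 = 0.0968 ≈ 0.097

0.097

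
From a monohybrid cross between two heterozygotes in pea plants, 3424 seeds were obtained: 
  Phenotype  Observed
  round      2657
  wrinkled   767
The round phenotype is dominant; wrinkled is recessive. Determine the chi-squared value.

For a monohybrid cross between heterozygotes with complete dominance, the expected phenotypic ratio is 3:1.
Total ratio parts = 4. Expected numbers out of 3424:
  round: 3424 × 3/4 = 2568
  wrinkled: 3424 × 1/4 = 856
χ² = Σ (O − E)² / E
  round: (2657 − 2568)² / 2568 = 3.0845
  wrinkled: (767 − 856)² / 856 = 9.2535
χ² = 3.0845 + 9.2535 = 12.338

12.338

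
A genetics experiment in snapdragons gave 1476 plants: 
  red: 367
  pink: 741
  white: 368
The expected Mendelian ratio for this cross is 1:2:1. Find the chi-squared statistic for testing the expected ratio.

Under the 1:2:1 hypothesis (Σ ratio = 4, N = 1476):
  red: 1476 × 1/4 = 369
  pink: 1476 × 2/4 = 738
  white: 1476 × 1/4 = 369
χ² = Σ (O − E)² / E
  red: (367 − 369)² / 369 = 0.0108
  pink: (741 − 738)² / 738 = 0.0122
  white: (368 − 369)² / 369 = 0.0027
χ² = 0.0108 + 0.0122 + 0.0027 = 0.0257 ≈ 0.026

0.026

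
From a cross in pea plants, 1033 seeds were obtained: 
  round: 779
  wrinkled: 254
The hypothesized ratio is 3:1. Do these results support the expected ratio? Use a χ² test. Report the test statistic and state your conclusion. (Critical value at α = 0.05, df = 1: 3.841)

Expected counts for N = 1033 under a 3:1 ratio (total parts = 4):
  round: 1033 × 3/4 = 774.75
  wrinkled: 1033 × 1/4 = 258.25
χ² = Σ (O − E)² / E
  round: (779 − 774.75)² / 774.75 = 0.0233
  wrinkled: (254 − 258.25)² / 258.25 = 0.0699
χ² = 0.0233 + 0.0699 = 0.0932 ≈ 0.093
Degrees of freedom = 2 − 1 = 1; critical value at α = 0.05 is 3.841.
Since 0.093 < 3.841, we fail to reject the null hypothesis — the data are consistent with the 3:1 ratio.

0.093; consistent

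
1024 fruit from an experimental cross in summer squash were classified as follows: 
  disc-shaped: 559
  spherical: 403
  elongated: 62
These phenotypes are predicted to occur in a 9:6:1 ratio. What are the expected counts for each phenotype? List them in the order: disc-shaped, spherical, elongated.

The 9:6:1 ratio has 16 parts, so with N = 1024 the expected counts are:
  disc-shaped: 1024 × 9/16 = 576
  spherical: 1024 × 6/16 = 384
  elongated: 1024 × 1/16 = 64

576, 384, 64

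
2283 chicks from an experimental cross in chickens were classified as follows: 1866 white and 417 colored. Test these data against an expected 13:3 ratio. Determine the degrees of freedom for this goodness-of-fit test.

A goodness-of-fit test with 2 phenotype classes has df = 2 − 1 = 1.

1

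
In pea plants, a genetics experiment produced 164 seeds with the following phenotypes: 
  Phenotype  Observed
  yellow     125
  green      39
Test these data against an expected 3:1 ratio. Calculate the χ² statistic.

0.130

Expected counts for N = 164 under a 3:1 ratio (total parts = 4):
  yellow: 164 × 3/4 = 123
  green: 164 × 1/4 = 41
χ² = Σ (O − E)² / E
  yellow: (125 − 123)² / 123 = 0.0325
  green: (39 − 41)² / 41 = 0.0976
χ² = 0.0325 + 0.0976 = 0.1301 ≈ 0.130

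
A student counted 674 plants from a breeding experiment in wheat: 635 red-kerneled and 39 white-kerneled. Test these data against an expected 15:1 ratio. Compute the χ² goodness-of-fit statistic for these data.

Total ratio parts = 16. Expected numbers out of 674:
  red-kerneled: 674 × 15/16 = 631.875
  white-kerneled: 674 × 1/16 = 42.125
χ² = Σ (O − E)² / E
  red-kerneled: (635 − 631.875)² / 631.875 = 0.0155
  white-kerneled: (39 − 42.125)² / 42.125 = 0.2318
χ² = 0.0155 + 0.2318 = 0.2473 ≈ 0.247

0.247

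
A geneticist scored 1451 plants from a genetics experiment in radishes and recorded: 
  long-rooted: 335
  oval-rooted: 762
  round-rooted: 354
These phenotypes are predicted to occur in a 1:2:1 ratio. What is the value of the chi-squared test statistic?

4.170

Total ratio parts = 4. Expected numbers out of 1451:
  long-rooted: 1451 × 1/4 = 362.75
  oval-rooted: 1451 × 2/4 = 725.5
  round-rooted: 1451 × 1/4 = 362.75
χ² = Σ (O − E)² / E
  long-rooted: (335 − 362.75)² / 362.75 = 2.1228
  oval-rooted: (762 − 725.5)² / 725.5 = 1.8363
  round-rooted: (354 − 362.75)² / 362.75 = 0.2111
χ² = 2.1228 + 1.8363 + 0.2111 = 4.1702 ≈ 4.170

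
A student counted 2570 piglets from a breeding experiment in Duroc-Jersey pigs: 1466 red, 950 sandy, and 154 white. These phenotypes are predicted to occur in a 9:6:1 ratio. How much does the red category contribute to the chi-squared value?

Total ratio parts = 16. Expected numbers out of 2570:
  red: 2570 × 9/16 = 1445.625
  sandy: 2570 × 6/16 = 963.75
  white: 2570 × 1/16 = 160.625
Contribution of red: (1466 − 1445.625)² / 1445.625 = 0.2872

0.287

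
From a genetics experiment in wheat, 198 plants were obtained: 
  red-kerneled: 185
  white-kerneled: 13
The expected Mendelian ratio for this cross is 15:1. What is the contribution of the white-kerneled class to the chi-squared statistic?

The 15:1 ratio has 16 parts, so with N = 198 the expected counts are:
  red-kerneled: 198 × 15/16 = 185.625
  white-kerneled: 198 × 1/16 = 12.375
Contribution of white-kerneled: (13 − 12.375)² / 12.375 = 0.0316

0.032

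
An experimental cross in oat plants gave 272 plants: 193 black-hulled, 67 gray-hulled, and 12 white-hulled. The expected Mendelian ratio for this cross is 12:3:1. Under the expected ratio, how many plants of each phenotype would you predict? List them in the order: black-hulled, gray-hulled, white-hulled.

204, 51, 17

Expected counts for N = 272 under a 12:3:1 ratio (total parts = 16):
  black-hulled: 272 × 12/16 = 204
  gray-hulled: 272 × 3/16 = 51
  white-hulled: 272 × 1/16 = 17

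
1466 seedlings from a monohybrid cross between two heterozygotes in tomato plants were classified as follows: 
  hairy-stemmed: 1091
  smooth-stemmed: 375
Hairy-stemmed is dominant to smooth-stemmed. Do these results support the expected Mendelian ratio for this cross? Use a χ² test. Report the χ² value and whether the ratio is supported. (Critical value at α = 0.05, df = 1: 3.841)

For a monohybrid cross between heterozygotes with complete dominance, the expected phenotypic ratio is 3:1.
The 3:1 ratio has 4 parts, so with N = 1466 the expected counts are:
  hairy-stemmed: 1466 × 3/4 = 1099.5
  smooth-stemmed: 1466 × 1/4 = 366.5
χ² = Σ (O − E)² / E
  hairy-stemmed: (1091 − 1099.5)² / 1099.5 = 0.0657
  smooth-stemmed: (375 − 366.5)² / 366.5 = 0.1971
χ² = 0.0657 + 0.1971 = 0.2628 ≈ 0.263
Degrees of freedom = 2 − 1 = 1; critical value at α = 0.05 is 3.841.
Since 0.263 < 3.841, we fail to reject the null hypothesis — the data are consistent with the 3:1 ratio.

0.263; consistent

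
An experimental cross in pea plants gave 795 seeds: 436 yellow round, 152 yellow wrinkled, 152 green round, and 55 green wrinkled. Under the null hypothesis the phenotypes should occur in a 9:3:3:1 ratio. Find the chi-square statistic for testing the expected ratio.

Expected counts for N = 795 under a 9:3:3:1 ratio (total parts = 16):
  yellow round: 795 × 9/16 = 447.1875
  yellow wrinkled: 795 × 3/16 = 149.0625
  green round: 795 × 3/16 = 149.0625
  green wrinkled: 795 × 1/16 = 49.6875
χ² = Σ (O − E)² / E
  yellow round: (436 − 447.1875)² / 447.1875 = 0.2799
  yellow wrinkled: (152 − 149.0625)² / 149.0625 = 0.0579
  green round: (152 − 149.0625)² / 149.0625 = 0.0579
  green wrinkled: (55 − 49.6875)² / 49.6875 = 0.5680
χ² = 0.2799 + 0.0579 + 0.0579 + 0.5680 = 0.9637 ≈ 0.964

0.964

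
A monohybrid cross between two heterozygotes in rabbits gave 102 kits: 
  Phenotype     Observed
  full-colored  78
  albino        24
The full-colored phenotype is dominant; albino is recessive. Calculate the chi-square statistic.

0.118

For a monohybrid cross between heterozygotes with complete dominance, the expected phenotypic ratio is 3:1.
Total ratio parts = 4. Expected numbers out of 102:
  full-colored: 102 × 3/4 = 76.5
  albino: 102 × 1/4 = 25.5
χ² = Σ (O − E)² / E
  full-colored: (78 − 76.5)² / 76.5 = 0.0294
  albino: (24 − 25.5)² / 25.5 = 0.0882
χ² = 0.0294 + 0.0882 = 0.1176 ≈ 0.118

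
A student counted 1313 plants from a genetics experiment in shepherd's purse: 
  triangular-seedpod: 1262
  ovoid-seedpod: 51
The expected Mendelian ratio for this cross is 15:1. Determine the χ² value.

Under the 15:1 hypothesis (Σ ratio = 16, N = 1313):
  triangular-seedpod: 1313 × 15/16 = 1230.9375
  ovoid-seedpod: 1313 × 1/16 = 82.0625
χ² = Σ (O − E)² / E
  triangular-seedpod: (1262 − 1230.9375)² / 1230.9375 = 0.7839
  ovoid-seedpod: (51 − 82.0625)² / 82.0625 = 11.7579
χ² = 0.7839 + 11.7579 = 12.5418 ≈ 12.542

12.542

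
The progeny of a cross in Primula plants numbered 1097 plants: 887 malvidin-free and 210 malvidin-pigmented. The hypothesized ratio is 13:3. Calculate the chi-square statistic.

0.111

The 13:3 ratio has 16 parts, so with N = 1097 the expected counts are:
  malvidin-free: 1097 × 13/16 = 891.3125
  malvidin-pigmented: 1097 × 3/16 = 205.6875
χ² = Σ (O − E)² / E
  malvidin-free: (887 − 891.3125)² / 891.3125 = 0.0209
  malvidin-pigmented: (210 − 205.6875)² / 205.6875 = 0.0904
χ² = 0.0209 + 0.0904 = 0.1113 ≈ 0.111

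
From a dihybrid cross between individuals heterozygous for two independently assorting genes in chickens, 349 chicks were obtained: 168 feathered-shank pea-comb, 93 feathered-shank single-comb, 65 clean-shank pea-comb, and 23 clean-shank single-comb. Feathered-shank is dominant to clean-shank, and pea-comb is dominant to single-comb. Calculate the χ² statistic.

A dihybrid F₂ with independent assortment and complete dominance at both loci gives a 9:3:3:1 phenotypic ratio.
Expected counts for N = 349 under a 9:3:3:1 ratio (total parts = 16):
  feathered-shank pea-comb: 349 × 9/16 = 196.3125
  feathered-shank single-comb: 349 × 3/16 = 65.4375
  clean-shank pea-comb: 349 × 3/16 = 65.4375
  clean-shank single-comb: 349 × 1/16 = 21.8125
χ² = Σ (O − E)² / E
  feathered-shank pea-comb: (168 − 196.3125)² / 196.3125 = 4.0833
  feathered-shank single-comb: (93 − 65.4375)² / 65.4375 = 11.6094
  clean-shank pea-comb: (65 − 65.4375)² / 65.4375 = 0.0029
  clean-shank single-comb: (23 − 21.8125)² / 21.8125 = 0.0646
χ² = 4.0833 + 11.6094 + 0.0029 + 0.0646 = 15.7602 ≈ 15.760

15.760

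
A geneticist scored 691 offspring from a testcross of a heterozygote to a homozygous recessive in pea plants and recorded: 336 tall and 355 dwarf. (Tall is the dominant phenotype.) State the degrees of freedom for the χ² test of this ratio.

1

A testcross of a heterozygote (Aa × aa) gives a 1:1 phenotypic ratio.
A goodness-of-fit test with 2 phenotype classes has df = 2 − 1 = 1.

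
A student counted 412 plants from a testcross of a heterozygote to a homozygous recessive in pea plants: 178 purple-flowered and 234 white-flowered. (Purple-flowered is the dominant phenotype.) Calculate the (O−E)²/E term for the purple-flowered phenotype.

A testcross of a heterozygote (Aa × aa) gives a 1:1 phenotypic ratio.
Expected counts for N = 412 under a 1:1 ratio (total parts = 2):
  purple-flowered: 412 × 1/2 = 206
  white-flowered: 412 × 1/2 = 206
Contribution of purple-flowered: (178 − 206)² / 206 = 3.8058

3.806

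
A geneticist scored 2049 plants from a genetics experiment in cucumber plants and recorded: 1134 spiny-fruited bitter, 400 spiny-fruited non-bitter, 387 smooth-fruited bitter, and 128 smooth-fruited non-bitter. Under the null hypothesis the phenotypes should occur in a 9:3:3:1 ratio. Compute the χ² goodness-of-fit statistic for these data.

Expected counts for N = 2049 under a 9:3:3:1 ratio (total parts = 16):
  spiny-fruited bitter: 2049 × 9/16 = 1152.5625
  spiny-fruited non-bitter: 2049 × 3/16 = 384.1875
  smooth-fruited bitter: 2049 × 3/16 = 384.1875
  smooth-fruited non-bitter: 2049 × 1/16 = 128.0625
χ² = Σ (O − E)² / E
  spiny-fruited bitter: (1134 − 1152.5625)² / 1152.5625 = 0.2990
  spiny-fruited non-bitter: (400 − 384.1875)² / 384.1875 = 0.6508
  smooth-fruited bitter: (387 − 384.1875)² / 384.1875 = 0.0206
  smooth-fruited non-bitter: (128 − 128.0625)² / 128.0625 = 0.0000
χ² = 0.2990 + 0.6508 + 0.0206 + 0.0000 = 0.9704 ≈ 0.970

0.970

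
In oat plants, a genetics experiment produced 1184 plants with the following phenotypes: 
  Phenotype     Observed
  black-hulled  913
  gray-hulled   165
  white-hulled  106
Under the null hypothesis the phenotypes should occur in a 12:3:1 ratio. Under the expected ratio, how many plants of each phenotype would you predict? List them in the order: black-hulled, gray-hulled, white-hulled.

Expected counts for N = 1184 under a 12:3:1 ratio (total parts = 16):
  black-hulled: 1184 × 12/16 = 888
  gray-hulled: 1184 × 3/16 = 222
  white-hulled: 1184 × 1/16 = 74

888, 222, 74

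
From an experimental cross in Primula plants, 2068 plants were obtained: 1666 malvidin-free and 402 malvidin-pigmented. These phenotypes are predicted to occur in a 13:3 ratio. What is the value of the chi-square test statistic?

Under the 13:3 hypothesis (Σ ratio = 16, N = 2068):
  malvidin-free: 2068 × 13/16 = 1680.25
  malvidin-pigmented: 2068 × 3/16 = 387.75
χ² = Σ (O − E)² / E
  malvidin-free: (1666 − 1680.25)² / 1680.25 = 0.1209
  malvidin-pigmented: (402 − 387.75)² / 387.75 = 0.5237
χ² = 0.1209 + 0.5237 = 0.6446 ≈ 0.645

0.645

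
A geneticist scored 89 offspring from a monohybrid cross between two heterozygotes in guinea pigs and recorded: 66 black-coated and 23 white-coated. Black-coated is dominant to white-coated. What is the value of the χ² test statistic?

For a monohybrid cross between heterozygotes with complete dominance, the expected phenotypic ratio is 3:1.
Under the 3:1 hypothesis (Σ ratio = 4, N = 89):
  black-coated: 89 × 3/4 = 66.75
  white-coated: 89 × 1/4 = 22.25
χ² = Σ (O − E)² / E
  black-coated: (66 − 66.75)² / 66.75 = 0.0084
  white-coated: (23 − 22.25)² / 22.25 = 0.0253
χ² = 0.0084 + 0.0253 = 0.0337 ≈ 0.034

0.034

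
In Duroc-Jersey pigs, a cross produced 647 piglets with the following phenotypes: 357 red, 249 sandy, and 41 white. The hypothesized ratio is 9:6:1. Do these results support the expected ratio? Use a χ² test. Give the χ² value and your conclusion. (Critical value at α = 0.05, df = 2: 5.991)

The 9:6:1 ratio has 16 parts, so with N = 647 the expected counts are:
  red: 647 × 9/16 = 363.9375
  sandy: 647 × 6/16 = 242.625
  white: 647 × 1/16 = 40.4375
χ² = Σ (O − E)² / E
  red: (357 − 363.9375)² / 363.9375 = 0.1322
  sandy: (249 − 242.625)² / 242.625 = 0.1675
  white: (41 − 40.4375)² / 40.4375 = 0.0078
χ² = 0.1322 + 0.1675 + 0.0078 = 0.3075 ≈ 0.308
Degrees of freedom = 3 − 1 = 2; critical value at α = 0.05 is 5.991.
Since 0.308 < 5.991, we fail to reject the null hypothesis — the data are consistent with the 9:6:1 ratio.

0.308; consistent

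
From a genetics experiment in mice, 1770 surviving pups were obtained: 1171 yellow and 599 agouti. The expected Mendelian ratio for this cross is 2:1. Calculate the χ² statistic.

0.206

Total ratio parts = 3. Expected numbers out of 1770:
  yellow: 1770 × 2/3 = 1180
  agouti: 1770 × 1/3 = 590
χ² = Σ (O − E)² / E
  yellow: (1171 − 1180)² / 1180 = 0.0686
  agouti: (599 − 590)² / 590 = 0.1373
χ² = 0.0686 + 0.1373 = 0.2059 ≈ 0.206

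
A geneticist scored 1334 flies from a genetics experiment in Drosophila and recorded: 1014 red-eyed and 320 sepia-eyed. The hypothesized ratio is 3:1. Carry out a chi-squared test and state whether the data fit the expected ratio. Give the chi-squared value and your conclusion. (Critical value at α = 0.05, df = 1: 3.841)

Total ratio parts = 4. Expected numbers out of 1334:
  red-eyed: 1334 × 3/4 = 1000.5
  sepia-eyed: 1334 × 1/4 = 333.5
χ² = Σ (O − E)² / E
  red-eyed: (1014 − 1000.5)² / 1000.5 = 0.1822
  sepia-eyed: (320 − 333.5)² / 333.5 = 0.5465
χ² = 0.1822 + 0.5465 = 0.7287 ≈ 0.729
Degrees of freedom = 2 − 1 = 1; critical value at α = 0.05 is 3.841.
Since 0.729 < 3.841, we fail to reject the null hypothesis — the data are consistent with the 3:1 ratio.

0.729; consistent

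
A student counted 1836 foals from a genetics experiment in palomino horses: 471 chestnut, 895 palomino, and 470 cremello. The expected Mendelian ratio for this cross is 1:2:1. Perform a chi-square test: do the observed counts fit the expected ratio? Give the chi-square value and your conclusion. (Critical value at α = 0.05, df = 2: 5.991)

Expected counts for N = 1836 under a 1:2:1 ratio (total parts = 4):
  chestnut: 1836 × 1/4 = 459
  palomino: 1836 × 2/4 = 918
  cremello: 1836 × 1/4 = 459
χ² = Σ (O − E)² / E
  chestnut: (471 − 459)² / 459 = 0.3137
  palomino: (895 − 918)² / 918 = 0.5763
  cremello: (470 − 459)² / 459 = 0.2636
χ² = 0.3137 + 0.5763 + 0.2636 = 1.1536 ≈ 1.154
Degrees of freedom = 3 − 1 = 2; critical value at α = 0.05 is 5.991.
Since 1.154 < 5.991, we fail to reject the null hypothesis — the data are consistent with the 1:2:1 ratio.

1.154; consistent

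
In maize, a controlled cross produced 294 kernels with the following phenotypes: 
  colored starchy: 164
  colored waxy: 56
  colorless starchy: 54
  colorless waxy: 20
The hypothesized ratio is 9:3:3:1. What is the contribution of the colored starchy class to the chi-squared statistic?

Expected counts for N = 294 under a 9:3:3:1 ratio (total parts = 16):
  colored starchy: 294 × 9/16 = 165.375
  colored waxy: 294 × 3/16 = 55.125
  colorless starchy: 294 × 3/16 = 55.125
  colorless waxy: 294 × 1/16 = 18.375
Contribution of colored starchy: (164 − 165.375)² / 165.375 = 0.0114

0.011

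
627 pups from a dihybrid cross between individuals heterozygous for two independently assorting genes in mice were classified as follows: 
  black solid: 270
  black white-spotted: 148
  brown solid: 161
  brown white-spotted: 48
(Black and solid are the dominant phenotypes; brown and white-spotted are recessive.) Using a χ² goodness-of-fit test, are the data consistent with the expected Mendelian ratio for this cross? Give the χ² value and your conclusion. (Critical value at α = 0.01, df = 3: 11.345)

45.298; not consistent

A dihybrid F₂ with independent assortment and complete dominance at both loci gives a 9:3:3:1 phenotypic ratio.
Total ratio parts = 16. Expected numbers out of 627:
  black solid: 627 × 9/16 = 352.6875
  black white-spotted: 627 × 3/16 = 117.5625
  brown solid: 627 × 3/16 = 117.5625
  brown white-spotted: 627 × 1/16 = 39.1875
χ² = Σ (O − E)² / E
  black solid: (270 − 352.6875)² / 352.6875 = 19.3861
  black white-spotted: (148 − 117.5625)² / 117.5625 = 7.8804
  brown solid: (161 − 117.5625)² / 117.5625 = 16.0495
  brown white-spotted: (48 − 39.1875)² / 39.1875 = 1.9818
χ² = 19.3861 + 7.8804 + 16.0495 + 1.9818 = 45.2978 ≈ 45.298
Degrees of freedom = 4 − 1 = 3; critical value at α = 0.01 is 11.345.
Since 45.298 > 11.345, we reject the null hypothesis — the data do not fit the 9:3:3:1 ratio.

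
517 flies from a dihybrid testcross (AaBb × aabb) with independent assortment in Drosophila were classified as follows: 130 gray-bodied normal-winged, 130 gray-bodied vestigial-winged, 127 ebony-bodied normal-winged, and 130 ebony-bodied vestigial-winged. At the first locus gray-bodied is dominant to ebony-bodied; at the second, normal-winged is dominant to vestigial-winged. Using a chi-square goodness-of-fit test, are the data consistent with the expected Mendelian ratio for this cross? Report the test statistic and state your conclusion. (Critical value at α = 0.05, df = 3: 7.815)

A dihybrid testcross with independent assortment gives a 1:1:1:1 ratio.
Under the 1:1:1:1 hypothesis (Σ ratio = 4, N = 517):
  gray-bodied normal-winged: 517 × 1/4 = 129.25
  gray-bodied vestigial-winged: 517 × 1/4 = 129.25
  ebony-bodied normal-winged: 517 × 1/4 = 129.25
  ebony-bodied vestigial-winged: 517 × 1/4 = 129.25
χ² = Σ (O − E)² / E
  gray-bodied normal-winged: (130 − 129.25)² / 129.25 = 0.0044
  gray-bodied vestigial-winged: (130 − 129.25)² / 129.25 = 0.0044
  ebony-bodied normal-winged: (127 − 129.25)² / 129.25 = 0.0392
  ebony-bodied vestigial-winged: (130 − 129.25)² / 129.25 = 0.0044
χ² = 0.0044 + 0.0044 + 0.0392 + 0.0044 = 0.0524 ≈ 0.052
Degrees of freedom = 4 − 1 = 3; critical value at α = 0.05 is 7.815.
Since 0.052 < 7.815, we fail to reject the null hypothesis — the data are consistent with the 1:1:1:1 ratio.

0.052; consistent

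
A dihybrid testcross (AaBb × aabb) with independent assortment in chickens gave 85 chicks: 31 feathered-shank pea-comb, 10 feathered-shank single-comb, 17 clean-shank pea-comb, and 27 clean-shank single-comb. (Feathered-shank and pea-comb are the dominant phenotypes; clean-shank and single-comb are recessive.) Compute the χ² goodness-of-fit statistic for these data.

A dihybrid testcross with independent assortment gives a 1:1:1:1 ratio.
Under the 1:1:1:1 hypothesis (Σ ratio = 4, N = 85):
  feathered-shank pea-comb: 85 × 1/4 = 21.25
  feathered-shank single-comb: 85 × 1/4 = 21.25
  clean-shank pea-comb: 85 × 1/4 = 21.25
  clean-shank single-comb: 85 × 1/4 = 21.25
χ² = Σ (O − E)² / E
  feathered-shank pea-comb: (31 − 21.25)² / 21.25 = 4.4735
  feathered-shank single-comb: (10 − 21.25)² / 21.25 = 5.9559
  clean-shank pea-comb: (17 − 21.25)² / 21.25 = 0.8500
  clean-shank single-comb: (27 − 21.25)² / 21.25 = 1.5559
χ² = 4.4735 + 5.9559 + 0.8500 + 1.5559 = 12.8353 ≈ 12.835

12.835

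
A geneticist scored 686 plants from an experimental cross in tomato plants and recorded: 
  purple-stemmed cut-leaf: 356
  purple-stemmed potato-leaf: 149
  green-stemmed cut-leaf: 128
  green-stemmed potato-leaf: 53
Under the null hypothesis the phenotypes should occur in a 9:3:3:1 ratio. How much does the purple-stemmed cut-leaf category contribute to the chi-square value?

Expected counts for N = 686 under a 9:3:3:1 ratio (total parts = 16):
  purple-stemmed cut-leaf: 686 × 9/16 = 385.875
  purple-stemmed potato-leaf: 686 × 3/16 = 128.625
  green-stemmed cut-leaf: 686 × 3/16 = 128.625
  green-stemmed potato-leaf: 686 × 1/16 = 42.875
Contribution of purple-stemmed cut-leaf: (356 − 385.875)² / 385.875 = 2.3130

2.313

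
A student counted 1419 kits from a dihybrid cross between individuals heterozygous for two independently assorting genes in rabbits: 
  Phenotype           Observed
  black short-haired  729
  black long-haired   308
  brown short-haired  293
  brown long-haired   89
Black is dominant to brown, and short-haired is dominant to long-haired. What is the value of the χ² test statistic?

15.336

A dihybrid F₂ with independent assortment and complete dominance at both loci gives a 9:3:3:1 phenotypic ratio.
Under the 9:3:3:1 hypothesis (Σ ratio = 16, N = 1419):
  black short-haired: 1419 × 9/16 = 798.1875
  black long-haired: 1419 × 3/16 = 266.0625
  brown short-haired: 1419 × 3/16 = 266.0625
  brown long-haired: 1419 × 1/16 = 88.6875
χ² = Σ (O − E)² / E
  black short-haired: (729 − 798.1875)² / 798.1875 = 5.9972
  black long-haired: (308 − 266.0625)² / 266.0625 = 6.6103
  brown short-haired: (293 − 266.0625)² / 266.0625 = 2.7273
  brown long-haired: (89 − 88.6875)² / 88.6875 = 0.0011
χ² = 5.9972 + 6.6103 + 2.7273 + 0.0011 = 15.3359 ≈ 15.336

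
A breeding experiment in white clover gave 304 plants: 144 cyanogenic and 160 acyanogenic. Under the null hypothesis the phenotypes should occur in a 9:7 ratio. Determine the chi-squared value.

Expected counts for N = 304 under a 9:7 ratio (total parts = 16):
  cyanogenic: 304 × 9/16 = 171
  acyanogenic: 304 × 7/16 = 133
χ² = Σ (O − E)² / E
  cyanogenic: (144 − 171)² / 171 = 4.2632
  acyanogenic: (160 − 133)² / 133 = 5.4812
χ² = 4.2632 + 5.4812 = 9.7444 ≈ 9.744

9.744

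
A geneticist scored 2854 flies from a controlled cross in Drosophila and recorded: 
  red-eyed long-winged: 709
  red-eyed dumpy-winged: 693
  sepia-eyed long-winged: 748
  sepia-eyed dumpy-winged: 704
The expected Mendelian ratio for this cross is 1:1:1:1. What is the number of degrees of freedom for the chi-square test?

A goodness-of-fit test with 4 phenotype classes has df = 4 − 1 = 3.

3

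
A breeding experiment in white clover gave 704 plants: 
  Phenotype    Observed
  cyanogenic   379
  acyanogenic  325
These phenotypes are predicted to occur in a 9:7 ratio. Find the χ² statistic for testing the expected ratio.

1.668

Total ratio parts = 16. Expected numbers out of 704:
  cyanogenic: 704 × 9/16 = 396
  acyanogenic: 704 × 7/16 = 308
χ² = Σ (O − E)² / E
  cyanogenic: (379 − 396)² / 396 = 0.7298
  acyanogenic: (325 − 308)² / 308 = 0.9383
χ² = 0.7298 + 0.9383 = 1.6681 ≈ 1.668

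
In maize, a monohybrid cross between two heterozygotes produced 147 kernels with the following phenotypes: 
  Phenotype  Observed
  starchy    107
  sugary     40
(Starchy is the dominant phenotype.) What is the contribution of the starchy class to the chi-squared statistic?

0.096

For a monohybrid cross between heterozygotes with complete dominance, the expected phenotypic ratio is 3:1.
The 3:1 ratio has 4 parts, so with N = 147 the expected counts are:
  starchy: 147 × 3/4 = 110.25
  sugary: 147 × 1/4 = 36.75
Contribution of starchy: (107 − 110.25)² / 110.25 = 0.0958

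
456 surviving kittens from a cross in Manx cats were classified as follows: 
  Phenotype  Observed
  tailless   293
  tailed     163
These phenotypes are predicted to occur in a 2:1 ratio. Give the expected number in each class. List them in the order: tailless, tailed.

304, 152

Total ratio parts = 3. Expected numbers out of 456:
  tailless: 456 × 2/3 = 304
  tailed: 456 × 1/3 = 152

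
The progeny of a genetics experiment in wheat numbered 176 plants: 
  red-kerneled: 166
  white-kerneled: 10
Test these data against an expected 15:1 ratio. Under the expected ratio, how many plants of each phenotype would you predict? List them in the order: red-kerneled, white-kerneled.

165, 11

Expected counts for N = 176 under a 15:1 ratio (total parts = 16):
  red-kerneled: 176 × 15/16 = 165
  white-kerneled: 176 × 1/16 = 11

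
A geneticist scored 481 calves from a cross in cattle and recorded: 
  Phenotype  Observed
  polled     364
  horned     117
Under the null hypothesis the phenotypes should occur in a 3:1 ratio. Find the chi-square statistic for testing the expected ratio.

Expected counts for N = 481 under a 3:1 ratio (total parts = 4):
  polled: 481 × 3/4 = 360.75
  horned: 481 × 1/4 = 120.25
χ² = Σ (O − E)² / E
  polled: (364 − 360.75)² / 360.75 = 0.0293
  horned: (117 − 120.25)² / 120.25 = 0.0878
χ² = 0.0293 + 0.0878 = 0.1171 ≈ 0.117

0.117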